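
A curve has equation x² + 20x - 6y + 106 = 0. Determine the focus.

Only x is squared. Complete the square in x: (x + 10)² = 6(y - 1).
Vertex (-10, 1); 4p = 6 so p = 3/2. Opens up.
Focus is p units from the vertex along the axis: (h, k + p).

(-10, 5/2)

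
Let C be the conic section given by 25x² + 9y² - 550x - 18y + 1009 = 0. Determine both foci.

Rearranging, 25(x² - 22x) + 9(y² - 2y) = -1009.
25(x - 11)² + 9(y - 1)² = -1009 + 3025 + 9 = 2025
Divide through by 2025 to get (x - 11)²/81 + (y - 1)²/225 = 1.
Ellipse, center (11, 1), major axis vertical; a² = 225, b² = 81.
c² = a² - b² = 225 - 81 = 144, so c = 12.
Foci lie on the vertical axis through the center: (h, k ± c).

(11, -11) and (11, 13)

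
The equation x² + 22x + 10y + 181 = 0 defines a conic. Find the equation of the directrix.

y = -7/2

Only x is squared. Complete the square in x: (x + 11)² = -10(y + 6).
Vertex (-11, -6); 4p = -10 so p = -5/2. Opens down.
Directrix is the horizontal line y = k − p = -6 − (-5/2) = -7/2.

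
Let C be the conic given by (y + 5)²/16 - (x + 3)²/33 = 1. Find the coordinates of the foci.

Center (-3, -5). The positive term is the y-term, so the transverse axis is vertical; a² = 16, b² = 33.
c² = a² + b² = 16 + 33 = 49, so c = 7.
Foci lie on the vertical axis through the center: (h, k ± c).

(-3, -12) and (-3, 2)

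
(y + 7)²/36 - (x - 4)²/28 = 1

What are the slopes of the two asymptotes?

Center (4, -7). The positive term is the y-term, so the transverse axis is vertical; a² = 36, b² = 28.
For a vertical hyperbola the asymptotes have slope ±a/b.
Here that is ±6/2√7 = ±3√7/7.

3√7/7 and -3√7/7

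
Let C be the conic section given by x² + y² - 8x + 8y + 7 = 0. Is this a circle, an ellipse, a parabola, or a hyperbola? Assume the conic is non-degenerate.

circle

No xy term. Coefficients of x² and y² are A = 1, C = 1.
A = C (same sign) ⇒ circle.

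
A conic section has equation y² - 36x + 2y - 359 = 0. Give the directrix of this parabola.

x = -19

Only y is squared. Complete the square in y: (y + 1)² = 36(x + 10).
Vertex (-10, -1); 4p = 36 so p = 9. Opens right.
Directrix is the vertical line x = h − p = -10 − (9) = -19.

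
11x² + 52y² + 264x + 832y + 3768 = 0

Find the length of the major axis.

11(x² + 24x) + 52(y² + 16y) = -3768
11(x + 12)² + 52(y + 8)² = -3768 + 1584 + 3328 = 1144
Divide by 1144: (x + 12)²/104 + (y + 8)²/22 = 1
Ellipse, center (-12, -8), major axis horizontal; a² = 104, b² = 22.
a² = 104 so a = 2√26; the major axis has length 2a = 4√26.

4√26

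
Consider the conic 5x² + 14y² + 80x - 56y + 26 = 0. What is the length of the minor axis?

Rearranging, 5(x² + 16x) + 14(y² - 4y) = -26.
Completing the square gives 5(x + 8)² + 14(y - 2)² = -26 + 320 + 56 = 350.
Divide through by 350 to get (x + 8)²/70 + (y - 2)²/25 = 1.
Ellipse, center (-8, 2), major axis horizontal; a² = 70, b² = 25.
b² = 25 so b = 5; the minor axis has length 2b = 10.

10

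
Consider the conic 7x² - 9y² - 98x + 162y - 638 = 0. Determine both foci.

(-1, 9) and (15, 9)

Group the x- and y-terms: 7(x² - 14x) -9(y² - 18y) = 638
Complete the square in x and y: 7(x - 7)² -9(y - 9)² = 638 + 343 - 729 = 252
Dividing both sides by 252: (x - 7)²/36 - (y - 9)²/28 = 1
Hyperbola, center (7, 9), transverse axis horizontal; a² = 36, b² = 28.
c² = a² + b² = 36 + 28 = 64, so c = 8.
Foci lie on the horizontal axis through the center: (h ± c, k).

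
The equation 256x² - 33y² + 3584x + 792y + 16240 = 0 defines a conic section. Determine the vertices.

Group: 256(x² + 14x) -33(y² - 24y) = -16240
Completing the square gives 256(x + 7)² -33(y - 12)² = -16240 + 12544 - 4752 = -8448.
Dividing both sides by -8448: (y - 12)²/256 - (x + 7)²/33 = 1
Hyperbola, center (-7, 12), transverse axis vertical; a² = 256, b² = 33.
a = 16. Vertices at (h, k ± a).

(-7, -4) and (-7, 28)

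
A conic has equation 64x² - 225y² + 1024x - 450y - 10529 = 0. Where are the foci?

(-25, -1) and (9, -1)

Group the x- and y-terms: 64(x² + 16x) -225(y² + 2y) = 10529
Complete the square: 64(x + 8)² -225(y + 1)² = 10529 + 4096 - 225 = 14400
Divide by 14400: (x + 8)²/225 - (y + 1)²/64 = 1
Hyperbola, center (-8, -1), transverse axis horizontal; a² = 225, b² = 64.
c² = a² + b² = 225 + 64 = 289, so c = 17.
Foci lie on the horizontal axis through the center: (h ± c, k).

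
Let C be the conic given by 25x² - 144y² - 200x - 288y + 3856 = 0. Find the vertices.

Group: 25(x² - 8x) -144(y² + 2y) = -3856
Complete the square: 25(x - 4)² -144(y + 1)² = -3856 + 400 - 144 = -3600
Divide through by -3600 to get (y + 1)²/25 - (x - 4)²/144 = 1.
Hyperbola, center (4, -1), transverse axis vertical; a² = 25, b² = 144.
a = 5. Vertices at (h, k ± a).

(4, -6) and (4, 4)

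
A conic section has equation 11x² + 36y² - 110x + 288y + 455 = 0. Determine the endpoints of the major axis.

(-1, -4) and (11, -4)

Rearranging, 11(x² - 10x) + 36(y² + 8y) = -455.
Complete the square in x and y: 11(x - 5)² + 36(y + 4)² = -455 + 275 + 576 = 396
Divide through by 396 to get (x - 5)²/36 + (y + 4)²/11 = 1.
Ellipse, center (5, -4), major axis horizontal; a² = 36, b² = 11.
a = 6. Vertices at (h ± a, k).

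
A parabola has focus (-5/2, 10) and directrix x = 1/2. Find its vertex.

The vertex is the midpoint between the focus and the directrix along the axis of symmetry.
Axis is horizontal (directrix is vertical). Vertex x-coordinate = (-5/2 + 1/2)/2 = -1; y-coordinate = 10.

(-1, 10)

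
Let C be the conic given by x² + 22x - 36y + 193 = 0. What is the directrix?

Only x is squared. Complete the square in x: (x + 11)² = 36(y - 2).
Vertex (-11, 2); 4p = 36 so p = 9. Opens up.
Directrix is the horizontal line y = k − p = 2 − (9) = -7.

y = -7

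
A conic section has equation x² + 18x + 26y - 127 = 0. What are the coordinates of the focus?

(-9, 3/2)

Only x is squared. Complete the square in x: (x + 9)² = -26(y - 8).
Vertex (-9, 8); 4p = -26 so p = -13/2. Opens down.
Focus is p units from the vertex along the axis: (h, k + p).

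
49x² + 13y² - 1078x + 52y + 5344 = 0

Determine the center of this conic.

49(x² - 22x) + 13(y² + 4y) = -5344
Completing the square gives 49(x - 11)² + 13(y + 2)² = -5344 + 5929 + 52 = 637.
Divide by 637: (x - 11)²/13 + (y + 2)²/49 = 1
Ellipse with center (11, -2).

(11, -2)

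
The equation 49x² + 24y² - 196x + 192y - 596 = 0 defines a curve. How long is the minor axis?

Group the x- and y-terms: 49(x² - 4x) + 24(y² + 8y) = 596
49(x - 2)² + 24(y + 4)² = 596 + 196 + 384 = 1176
Divide through by 1176 to get (x - 2)²/24 + (y + 4)²/49 = 1.
Ellipse, center (2, -4), major axis vertical; a² = 49, b² = 24.
b² = 24 so b = 2√6; the minor axis has length 2b = 4√6.

4√6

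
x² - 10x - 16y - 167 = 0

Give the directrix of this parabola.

Only x is squared. Complete the square in x: (x - 5)² = 16(y + 12).
Vertex (5, -12); 4p = 16 so p = 4. Opens up.
Directrix is the horizontal line y = k − p = -12 − (4) = -16.

y = -16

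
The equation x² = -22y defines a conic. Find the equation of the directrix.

y = 11/2

Vertex (0, 0); 4p = -22 so p = -11/2. Opens down.
Directrix is the horizontal line y = k − p = 0 − (-11/2) = 11/2.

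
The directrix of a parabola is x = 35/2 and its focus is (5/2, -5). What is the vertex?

(10, -5)

The vertex is the midpoint between the focus and the directrix along the axis of symmetry.
Axis is horizontal (directrix is vertical). Vertex x-coordinate = (5/2 + 35/2)/2 = 10; y-coordinate = -5.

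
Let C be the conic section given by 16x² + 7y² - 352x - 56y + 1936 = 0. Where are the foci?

(11, 1) and (11, 7)

Group: 16(x² - 22x) + 7(y² - 8y) = -1936
16(x - 11)² + 7(y - 4)² = -1936 + 1936 + 112 = 112
Dividing both sides by 112: (x - 11)²/7 + (y - 4)²/16 = 1
Ellipse, center (11, 4), major axis vertical; a² = 16, b² = 7.
c² = a² - b² = 16 - 7 = 9, so c = 3.
Foci lie on the vertical axis through the center: (h, k ± c).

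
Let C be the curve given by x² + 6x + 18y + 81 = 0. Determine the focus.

Only x is squared. Complete the square in x: (x + 3)² = -18(y + 4).
Vertex (-3, -4); 4p = -18 so p = -9/2. Opens down.
Focus is p units from the vertex along the axis: (h, k + p).

(-3, -17/2)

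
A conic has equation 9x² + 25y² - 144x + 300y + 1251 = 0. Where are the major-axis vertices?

(3, -6) and (13, -6)

Group: 9(x² - 16x) + 25(y² + 12y) = -1251
Completing the square gives 9(x - 8)² + 25(y + 6)² = -1251 + 576 + 900 = 225.
Divide through by 225 to get (x - 8)²/25 + (y + 6)²/9 = 1.
Ellipse, center (8, -6), major axis horizontal; a² = 25, b² = 9.
a = 5. Vertices at (h ± a, k).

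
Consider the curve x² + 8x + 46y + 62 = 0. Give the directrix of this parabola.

Only x is squared. Complete the square in x: (x + 4)² = -46(y + 1).
Vertex (-4, -1); 4p = -46 so p = -23/2. Opens down.
Directrix is the horizontal line y = k − p = -1 − (-23/2) = 21/2.

y = 21/2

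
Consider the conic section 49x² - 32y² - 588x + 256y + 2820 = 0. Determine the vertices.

Collect terms: 49(x² - 12x) -32(y² - 8y) = -2820
Complete the square in x and y: 49(x - 6)² -32(y - 4)² = -2820 + 1764 - 512 = -1568
Dividing both sides by -1568: (y - 4)²/49 - (x - 6)²/32 = 1
Hyperbola, center (6, 4), transverse axis vertical; a² = 49, b² = 32.
a = 7. Vertices at (h, k ± a).

(6, -3) and (6, 11)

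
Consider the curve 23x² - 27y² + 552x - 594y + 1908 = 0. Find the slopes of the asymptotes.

√69/9 and -√69/9

Collect terms: 23(x² + 24x) -27(y² + 22y) = -1908
Complete the square in x and y: 23(x + 12)² -27(y + 11)² = -1908 + 3312 - 3267 = -1863
Divide by -1863: (y + 11)²/69 - (x + 12)²/81 = 1
Hyperbola, center (-12, -11), transverse axis vertical; a² = 69, b² = 81.
For a vertical hyperbola the asymptotes have slope ±a/b.
Here that is ±√69/9.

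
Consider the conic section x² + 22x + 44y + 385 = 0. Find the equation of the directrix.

y = 5

Only x is squared. Complete the square in x: (x + 11)² = -44(y + 6).
Vertex (-11, -6); 4p = -44 so p = -11. Opens down.
Directrix is the horizontal line y = k − p = -6 − (-11) = 5.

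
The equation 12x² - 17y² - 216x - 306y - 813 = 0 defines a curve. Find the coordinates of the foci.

(9 - √58, -9) and (9 + √58, -9)

12(x² - 18x) -17(y² + 18y) = 813
Complete the square in x and y: 12(x - 9)² -17(y + 9)² = 813 + 972 - 1377 = 408
Dividing both sides by 408: (x - 9)²/34 - (y + 9)²/24 = 1
Hyperbola, center (9, -9), transverse axis horizontal; a² = 34, b² = 24.
c² = a² + b² = 34 + 24 = 58, so c = √58.
Foci lie on the horizontal axis through the center: (h ± c, k).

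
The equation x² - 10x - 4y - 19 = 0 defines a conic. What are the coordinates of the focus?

(5, -10)

Only x is squared. Complete the square in x: (x - 5)² = 4(y + 11).
Vertex (5, -11); 4p = 4 so p = 1. Opens up.
Focus is p units from the vertex along the axis: (h, k + p).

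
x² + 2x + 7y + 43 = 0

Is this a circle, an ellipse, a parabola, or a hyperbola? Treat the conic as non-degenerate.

parabola

No xy term. Coefficients of x² and y² are A = 1, C = 0.
Exactly one squared variable ⇒ parabola.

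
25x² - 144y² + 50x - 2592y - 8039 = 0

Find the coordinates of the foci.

Collect terms: 25(x² + 2x) -144(y² + 18y) = 8039
25(x + 1)² -144(y + 9)² = 8039 + 25 - 11664 = -3600
Dividing both sides by -3600: (y + 9)²/25 - (x + 1)²/144 = 1
Hyperbola, center (-1, -9), transverse axis vertical; a² = 25, b² = 144.
c² = a² + b² = 25 + 144 = 169, so c = 13.
Foci lie on the vertical axis through the center: (h, k ± c).

(-1, -22) and (-1, 4)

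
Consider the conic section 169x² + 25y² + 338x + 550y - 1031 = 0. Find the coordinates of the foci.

Group: 169(x² + 2x) + 25(y² + 22y) = 1031
Complete the square: 169(x + 1)² + 25(y + 11)² = 1031 + 169 + 3025 = 4225
Divide by 4225: (x + 1)²/25 + (y + 11)²/169 = 1
Ellipse, center (-1, -11), major axis vertical; a² = 169, b² = 25.
c² = a² - b² = 169 - 25 = 144, so c = 12.
Foci lie on the vertical axis through the center: (h, k ± c).

(-1, -23) and (-1, 1)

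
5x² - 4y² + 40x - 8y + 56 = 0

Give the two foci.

(-7, -1) and (-1, -1)

Collect terms: 5(x² + 8x) -4(y² + 2y) = -56
Complete the square in x and y: 5(x + 4)² -4(y + 1)² = -56 + 80 - 4 = 20
Dividing both sides by 20: (x + 4)²/4 - (y + 1)²/5 = 1
Hyperbola, center (-4, -1), transverse axis horizontal; a² = 4, b² = 5.
c² = a² + b² = 4 + 5 = 9, so c = 3.
Foci lie on the horizontal axis through the center: (h ± c, k).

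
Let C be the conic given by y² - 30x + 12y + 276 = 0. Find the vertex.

Only y is squared. Complete the square in y: (y + 6)² = 30(x - 8).
Vertex (8, -6); 4p = 30 so p = 15/2. Opens right.

(8, -6)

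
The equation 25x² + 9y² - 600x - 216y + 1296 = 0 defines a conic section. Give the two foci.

(12, -4) and (12, 28)

Group the x- and y-terms: 25(x² - 24x) + 9(y² - 24y) = -1296
Complete the square: 25(x - 12)² + 9(y - 12)² = -1296 + 3600 + 1296 = 3600
Divide through by 3600 to get (x - 12)²/144 + (y - 12)²/400 = 1.
Ellipse, center (12, 12), major axis vertical; a² = 400, b² = 144.
c² = a² - b² = 400 - 144 = 256, so c = 16.
Foci lie on the vertical axis through the center: (h, k ± c).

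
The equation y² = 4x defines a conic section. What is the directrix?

x = -1

Vertex (0, 0); 4p = 4 so p = 1. Opens right.
Directrix is the vertical line x = h − p = 0 − (1) = -1.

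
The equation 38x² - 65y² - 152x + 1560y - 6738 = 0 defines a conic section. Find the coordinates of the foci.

(2, 12 - √103) and (2, 12 + √103)

Collect terms: 38(x² - 4x) -65(y² - 24y) = 6738
Complete the square in x and y: 38(x - 2)² -65(y - 12)² = 6738 + 152 - 9360 = -2470
Dividing both sides by -2470: (y - 12)²/38 - (x - 2)²/65 = 1
Hyperbola, center (2, 12), transverse axis vertical; a² = 38, b² = 65.
c² = a² + b² = 38 + 65 = 103, so c = √103.
Foci lie on the vertical axis through the center: (h, k ± c).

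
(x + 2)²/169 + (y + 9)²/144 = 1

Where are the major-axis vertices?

(-15, -9) and (11, -9)

Center (-2, -9). The larger denominator 169 sits under the x-term, so the major axis is horizontal; a² = 169, b² = 144.
a = 13. Vertices at (h ± a, k).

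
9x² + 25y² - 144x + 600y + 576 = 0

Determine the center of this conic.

Collect terms: 9(x² - 16x) + 25(y² + 24y) = -576
9(x - 8)² + 25(y + 12)² = -576 + 576 + 3600 = 3600
Dividing both sides by 3600: (x - 8)²/400 + (y + 12)²/144 = 1
Ellipse with center (8, -12).

(8, -12)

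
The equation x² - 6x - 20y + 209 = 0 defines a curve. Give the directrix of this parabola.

y = 5

Only x is squared. Complete the square in x: (x - 3)² = 20(y - 10).
Vertex (3, 10); 4p = 20 so p = 5. Opens up.
Directrix is the horizontal line y = k − p = 10 − (5) = 5.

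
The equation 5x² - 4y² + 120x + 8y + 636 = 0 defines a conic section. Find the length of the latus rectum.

10

Rearranging, 5(x² + 24x) -4(y² - 2y) = -636.
5(x + 12)² -4(y - 1)² = -636 + 720 - 4 = 80
Dividing both sides by 80: (x + 12)²/16 - (y - 1)²/20 = 1
Hyperbola, center (-12, 1), transverse axis horizontal; a² = 16, b² = 20.
Latus rectum length = 2b²/a = 2·20/4 = 10.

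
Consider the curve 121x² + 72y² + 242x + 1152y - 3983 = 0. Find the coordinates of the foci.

(-1, -15) and (-1, -1)

Group the x- and y-terms: 121(x² + 2x) + 72(y² + 16y) = 3983
121(x + 1)² + 72(y + 8)² = 3983 + 121 + 4608 = 8712
Divide through by 8712 to get (x + 1)²/72 + (y + 8)²/121 = 1.
Ellipse, center (-1, -8), major axis vertical; a² = 121, b² = 72.
c² = a² - b² = 121 - 72 = 49, so c = 7.
Foci lie on the vertical axis through the center: (h, k ± c).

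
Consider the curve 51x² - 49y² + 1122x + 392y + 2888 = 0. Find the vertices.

(-18, 4) and (-4, 4)

51(x² + 22x) -49(y² - 8y) = -2888
51(x + 11)² -49(y - 4)² = -2888 + 6171 - 784 = 2499
Dividing both sides by 2499: (x + 11)²/49 - (y - 4)²/51 = 1
Hyperbola, center (-11, 4), transverse axis horizontal; a² = 49, b² = 51.
a = 7. Vertices at (h ± a, k).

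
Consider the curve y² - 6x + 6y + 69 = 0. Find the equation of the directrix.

x = 17/2

Only y is squared. Complete the square in y: (y + 3)² = 6(x - 10).
Vertex (10, -3); 4p = 6 so p = 3/2. Opens right.
Directrix is the vertical line x = h − p = 10 − (3/2) = 17/2.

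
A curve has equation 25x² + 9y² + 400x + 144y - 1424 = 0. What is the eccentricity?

Group the x- and y-terms: 25(x² + 16x) + 9(y² + 16y) = 1424
Complete the square: 25(x + 8)² + 9(y + 8)² = 1424 + 1600 + 576 = 3600
Divide by 3600: (x + 8)²/144 + (y + 8)²/400 = 1
Ellipse, center (-8, -8), major axis vertical; a² = 400, b² = 144.
c² = a² - b² = 256, so c = 16.
e = c/a = 16/20 = 4/5.

e = 4/5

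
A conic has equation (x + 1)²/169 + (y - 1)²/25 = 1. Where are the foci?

Center (-1, 1). The larger denominator 169 sits under the x-term, so the major axis is horizontal; a² = 169, b² = 25.
c² = a² - b² = 169 - 25 = 144, so c = 12.
Foci lie on the horizontal axis through the center: (h ± c, k).

(-13, 1) and (11, 1)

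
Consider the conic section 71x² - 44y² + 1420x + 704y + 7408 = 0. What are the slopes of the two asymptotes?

Group: 71(x² + 20x) -44(y² - 16y) = -7408
Complete the square in x and y: 71(x + 10)² -44(y - 8)² = -7408 + 7100 - 2816 = -3124
Divide through by -3124 to get (y - 8)²/71 - (x + 10)²/44 = 1.
Hyperbola, center (-10, 8), transverse axis vertical; a² = 71, b² = 44.
For a vertical hyperbola the asymptotes have slope ±a/b.
Here that is ±√71/2√11 = ±√781/22.

√781/22 and -√781/22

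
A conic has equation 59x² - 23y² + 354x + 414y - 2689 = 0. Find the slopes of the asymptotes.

Group the x- and y-terms: 59(x² + 6x) -23(y² - 18y) = 2689
59(x + 3)² -23(y - 9)² = 2689 + 531 - 1863 = 1357
Divide through by 1357 to get (x + 3)²/23 - (y - 9)²/59 = 1.
Hyperbola, center (-3, 9), transverse axis horizontal; a² = 23, b² = 59.
For a horizontal hyperbola the asymptotes have slope ±b/a.
Here that is ±√59/√23 = ±√1357/23.

√1357/23 and -√1357/23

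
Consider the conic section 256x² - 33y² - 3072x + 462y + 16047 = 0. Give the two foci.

(6, -10) and (6, 24)

Group: 256(x² - 12x) -33(y² - 14y) = -16047
256(x - 6)² -33(y - 7)² = -16047 + 9216 - 1617 = -8448
Divide through by -8448 to get (y - 7)²/256 - (x - 6)²/33 = 1.
Hyperbola, center (6, 7), transverse axis vertical; a² = 256, b² = 33.
c² = a² + b² = 256 + 33 = 289, so c = 17.
Foci lie on the vertical axis through the center: (h, k ± c).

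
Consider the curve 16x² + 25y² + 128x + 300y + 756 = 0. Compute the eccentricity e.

e = 3/5

Rearranging, 16(x² + 8x) + 25(y² + 12y) = -756.
Complete the square in x and y: 16(x + 4)² + 25(y + 6)² = -756 + 256 + 900 = 400
Divide by 400: (x + 4)²/25 + (y + 6)²/16 = 1
Ellipse, center (-4, -6), major axis horizontal; a² = 25, b² = 16.
c² = a² - b² = 9, so c = 3.
e = c/a = 3/5.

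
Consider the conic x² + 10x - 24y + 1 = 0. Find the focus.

Only x is squared. Complete the square in x: (x + 5)² = 24(y + 1).
Vertex (-5, -1); 4p = 24 so p = 6. Opens up.
Focus is p units from the vertex along the axis: (h, k + p).

(-5, 5)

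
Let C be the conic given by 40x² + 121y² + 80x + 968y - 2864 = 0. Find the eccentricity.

Collect terms: 40(x² + 2x) + 121(y² + 8y) = 2864
40(x + 1)² + 121(y + 4)² = 2864 + 40 + 1936 = 4840
Divide by 4840: (x + 1)²/121 + (y + 4)²/40 = 1
Ellipse, center (-1, -4), major axis horizontal; a² = 121, b² = 40.
c² = a² - b² = 81, so c = 9.
e = c/a = 9/11.

e = 9/11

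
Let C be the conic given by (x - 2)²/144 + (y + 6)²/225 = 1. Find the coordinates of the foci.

(2, -15) and (2, 3)

Center (2, -6). The larger denominator 225 sits under the y-term, so the major axis is vertical; a² = 225, b² = 144.
c² = a² - b² = 225 - 144 = 81, so c = 9.
Foci lie on the vertical axis through the center: (h, k ± c).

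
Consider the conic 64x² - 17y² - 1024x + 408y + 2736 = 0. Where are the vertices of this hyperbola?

Group the x- and y-terms: 64(x² - 16x) -17(y² - 24y) = -2736
Complete the square: 64(x - 8)² -17(y - 12)² = -2736 + 4096 - 2448 = -1088
Divide through by -1088 to get (y - 12)²/64 - (x - 8)²/17 = 1.
Hyperbola, center (8, 12), transverse axis vertical; a² = 64, b² = 17.
a = 8. Vertices at (h, k ± a).

(8, 4) and (8, 20)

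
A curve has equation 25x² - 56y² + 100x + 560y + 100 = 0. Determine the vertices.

(-2, 0) and (-2, 10)

Rearranging, 25(x² + 4x) -56(y² - 10y) = -100.
Completing the square gives 25(x + 2)² -56(y - 5)² = -100 + 100 - 1400 = -1400.
Divide through by -1400 to get (y - 5)²/25 - (x + 2)²/56 = 1.
Hyperbola, center (-2, 5), transverse axis vertical; a² = 25, b² = 56.
a = 5. Vertices at (h, k ± a).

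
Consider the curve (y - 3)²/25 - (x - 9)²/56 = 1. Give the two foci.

(9, -6) and (9, 12)

Center (9, 3). The positive term is the y-term, so the transverse axis is vertical; a² = 25, b² = 56.
c² = a² + b² = 25 + 56 = 81, so c = 9.
Foci lie on the vertical axis through the center: (h, k ± c).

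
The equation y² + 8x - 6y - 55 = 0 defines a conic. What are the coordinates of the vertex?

Only y is squared. Complete the square in y: (y - 3)² = -8(x - 8).
Vertex (8, 3); 4p = -8 so p = -2. Opens left.

(8, 3)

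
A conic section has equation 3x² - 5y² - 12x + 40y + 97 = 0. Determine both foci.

(2, 4 - 2√22) and (2, 4 + 2√22)

Group: 3(x² - 4x) -5(y² - 8y) = -97
3(x - 2)² -5(y - 4)² = -97 + 12 - 80 = -165
Divide through by -165 to get (y - 4)²/33 - (x - 2)²/55 = 1.
Hyperbola, center (2, 4), transverse axis vertical; a² = 33, b² = 55.
c² = a² + b² = 33 + 55 = 88, so c = 2√22.
Foci lie on the vertical axis through the center: (h, k ± c).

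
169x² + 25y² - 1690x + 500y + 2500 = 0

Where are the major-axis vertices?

169(x² - 10x) + 25(y² + 20y) = -2500
Complete the square in x and y: 169(x - 5)² + 25(y + 10)² = -2500 + 4225 + 2500 = 4225
Divide by 4225: (x - 5)²/25 + (y + 10)²/169 = 1
Ellipse, center (5, -10), major axis vertical; a² = 169, b² = 25.
a = 13. Vertices at (h, k ± a).

(5, -23) and (5, 3)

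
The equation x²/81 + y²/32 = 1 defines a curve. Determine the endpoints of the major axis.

(-9, 0) and (9, 0)

Center (0, 0). The larger denominator 81 sits under the x-term, so the major axis is horizontal; a² = 81, b² = 32.
a = 9. Vertices at (h ± a, k).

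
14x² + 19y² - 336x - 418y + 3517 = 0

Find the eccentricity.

e = √95/19

Rearranging, 14(x² - 24x) + 19(y² - 22y) = -3517.
Completing the square gives 14(x - 12)² + 19(y - 11)² = -3517 + 2016 + 2299 = 798.
Dividing both sides by 798: (x - 12)²/57 + (y - 11)²/42 = 1
Ellipse, center (12, 11), major axis horizontal; a² = 57, b² = 42.
c² = a² - b² = 15, so c = √15.
e = c/a = √15/√57 = √95/19.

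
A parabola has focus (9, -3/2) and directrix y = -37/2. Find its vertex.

(9, -10)

The vertex is the midpoint between the focus and the directrix along the axis of symmetry.
Axis is vertical (directrix is horizontal). Vertex y-coordinate = (-3/2 + (-37/2))/2 = -10; x-coordinate = 9.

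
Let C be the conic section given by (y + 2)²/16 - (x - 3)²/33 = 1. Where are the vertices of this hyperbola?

Center (3, -2). The positive term is the y-term, so the transverse axis is vertical; a² = 16, b² = 33.
a = 4. Vertices at (h, k ± a).

(3, -6) and (3, 2)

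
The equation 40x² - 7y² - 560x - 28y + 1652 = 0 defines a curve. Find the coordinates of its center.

(7, -2)

Group the x- and y-terms: 40(x² - 14x) -7(y² + 4y) = -1652
Completing the square gives 40(x - 7)² -7(y + 2)² = -1652 + 1960 - 28 = 280.
Dividing both sides by 280: (x - 7)²/7 - (y + 2)²/40 = 1
Hyperbola with center (7, -2).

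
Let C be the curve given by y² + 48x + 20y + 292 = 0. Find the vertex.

(-4, -10)

Only y is squared. Complete the square in y: (y + 10)² = -48(x + 4).
Vertex (-4, -10); 4p = -48 so p = -12. Opens left.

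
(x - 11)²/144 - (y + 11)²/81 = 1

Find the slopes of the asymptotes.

3/4 and -3/4

Center (11, -11). The positive term is the x-term, so the transverse axis is horizontal; a² = 144, b² = 81.
For a horizontal hyperbola the asymptotes have slope ±b/a.
Here that is ±9/12 = ±3/4.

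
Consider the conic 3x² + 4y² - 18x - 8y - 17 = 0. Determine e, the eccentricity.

Rearranging, 3(x² - 6x) + 4(y² - 2y) = 17.
Complete the square: 3(x - 3)² + 4(y - 1)² = 17 + 27 + 4 = 48
Divide by 48: (x - 3)²/16 + (y - 1)²/12 = 1
Ellipse, center (3, 1), major axis horizontal; a² = 16, b² = 12.
c² = a² - b² = 4, so c = 2.
e = c/a = 2/4 = 1/2.

e = 1/2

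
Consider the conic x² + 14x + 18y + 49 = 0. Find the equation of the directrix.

y = 9/2

Only x is squared. Complete the square in x: (x + 7)² = -18y.
Vertex (-7, 0); 4p = -18 so p = -9/2. Opens down.
Directrix is the horizontal line y = k − p = 0 − (-9/2) = 9/2.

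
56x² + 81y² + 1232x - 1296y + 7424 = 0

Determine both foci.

(-16, 8) and (-6, 8)

Group: 56(x² + 22x) + 81(y² - 16y) = -7424
Complete the square in x and y: 56(x + 11)² + 81(y - 8)² = -7424 + 6776 + 5184 = 4536
Divide through by 4536 to get (x + 11)²/81 + (y - 8)²/56 = 1.
Ellipse, center (-11, 8), major axis horizontal; a² = 81, b² = 56.
c² = a² - b² = 81 - 56 = 25, so c = 5.
Foci lie on the horizontal axis through the center: (h ± c, k).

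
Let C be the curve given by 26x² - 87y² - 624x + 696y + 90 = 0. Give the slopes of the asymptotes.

Group: 26(x² - 24x) -87(y² - 8y) = -90
Complete the square in x and y: 26(x - 12)² -87(y - 4)² = -90 + 3744 - 1392 = 2262
Dividing both sides by 2262: (x - 12)²/87 - (y - 4)²/26 = 1
Hyperbola, center (12, 4), transverse axis horizontal; a² = 87, b² = 26.
For a horizontal hyperbola the asymptotes have slope ±b/a.
Here that is ±√26/√87 = ±√2262/87.

√2262/87 and -√2262/87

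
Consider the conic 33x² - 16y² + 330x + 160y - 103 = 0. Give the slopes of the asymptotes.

Collect terms: 33(x² + 10x) -16(y² - 10y) = 103
Completing the square gives 33(x + 5)² -16(y - 5)² = 103 + 825 - 400 = 528.
Divide by 528: (x + 5)²/16 - (y - 5)²/33 = 1
Hyperbola, center (-5, 5), transverse axis horizontal; a² = 16, b² = 33.
For a horizontal hyperbola the asymptotes have slope ±b/a.
Here that is ±√33/4.

√33/4 and -√33/4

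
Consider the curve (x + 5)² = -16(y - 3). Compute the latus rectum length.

16

Vertex (-5, 3); 4p = -16 so p = -4. Opens down.
Latus rectum length = |4p| = 16.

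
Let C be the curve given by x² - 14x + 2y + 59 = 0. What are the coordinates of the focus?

Only x is squared. Complete the square in x: (x - 7)² = -2(y + 5).
Vertex (7, -5); 4p = -2 so p = -1/2. Opens down.
Focus is p units from the vertex along the axis: (h, k + p).

(7, -11/2)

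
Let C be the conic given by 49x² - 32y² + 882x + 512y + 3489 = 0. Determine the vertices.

49(x² + 18x) -32(y² - 16y) = -3489
Completing the square gives 49(x + 9)² -32(y - 8)² = -3489 + 3969 - 2048 = -1568.
Divide through by -1568 to get (y - 8)²/49 - (x + 9)²/32 = 1.
Hyperbola, center (-9, 8), transverse axis vertical; a² = 49, b² = 32.
a = 7. Vertices at (h, k ± a).

(-9, 1) and (-9, 15)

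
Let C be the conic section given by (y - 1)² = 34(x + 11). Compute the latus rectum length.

Vertex (-11, 1); 4p = 34 so p = 17/2. Opens right.
Latus rectum length = |4p| = 34.

34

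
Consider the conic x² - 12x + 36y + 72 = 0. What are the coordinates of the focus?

Only x is squared. Complete the square in x: (x - 6)² = -36(y + 1).
Vertex (6, -1); 4p = -36 so p = -9. Opens down.
Focus is p units from the vertex along the axis: (h, k + p).

(6, -10)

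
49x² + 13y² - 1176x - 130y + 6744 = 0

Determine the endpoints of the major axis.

(12, -2) and (12, 12)

49(x² - 24x) + 13(y² - 10y) = -6744
Completing the square gives 49(x - 12)² + 13(y - 5)² = -6744 + 7056 + 325 = 637.
Dividing both sides by 637: (x - 12)²/13 + (y - 5)²/49 = 1
Ellipse, center (12, 5), major axis vertical; a² = 49, b² = 13.
a = 7. Vertices at (h, k ± a).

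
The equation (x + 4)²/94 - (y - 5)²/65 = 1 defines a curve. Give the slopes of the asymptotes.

Center (-4, 5). The positive term is the x-term, so the transverse axis is horizontal; a² = 94, b² = 65.
For a horizontal hyperbola the asymptotes have slope ±b/a.
Here that is ±√65/√94 = ±√6110/94.

√6110/94 and -√6110/94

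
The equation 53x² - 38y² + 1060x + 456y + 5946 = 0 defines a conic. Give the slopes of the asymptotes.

√2014/38 and -√2014/38

Collect terms: 53(x² + 20x) -38(y² - 12y) = -5946
Complete the square: 53(x + 10)² -38(y - 6)² = -5946 + 5300 - 1368 = -2014
Divide by -2014: (y - 6)²/53 - (x + 10)²/38 = 1
Hyperbola, center (-10, 6), transverse axis vertical; a² = 53, b² = 38.
For a vertical hyperbola the asymptotes have slope ±a/b.
Here that is ±√53/√38 = ±√2014/38.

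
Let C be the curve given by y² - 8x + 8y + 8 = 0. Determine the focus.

(1, -4)

Only y is squared. Complete the square in y: (y + 4)² = 8(x + 1).
Vertex (-1, -4); 4p = 8 so p = 2. Opens right.
Focus is p units from the vertex along the axis: (h + p, k).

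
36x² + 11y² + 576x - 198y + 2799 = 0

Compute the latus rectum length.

11/3

Group: 36(x² + 16x) + 11(y² - 18y) = -2799
36(x + 8)² + 11(y - 9)² = -2799 + 2304 + 891 = 396
Divide by 396: (x + 8)²/11 + (y - 9)²/36 = 1
Ellipse, center (-8, 9), major axis vertical; a² = 36, b² = 11.
Latus rectum length = 2b²/a = 2·11/6 = 11/3.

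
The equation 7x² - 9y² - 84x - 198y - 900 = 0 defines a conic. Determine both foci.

7(x² - 12x) -9(y² + 22y) = 900
Complete the square: 7(x - 6)² -9(y + 11)² = 900 + 252 - 1089 = 63
Divide by 63: (x - 6)²/9 - (y + 11)²/7 = 1
Hyperbola, center (6, -11), transverse axis horizontal; a² = 9, b² = 7.
c² = a² + b² = 9 + 7 = 16, so c = 4.
Foci lie on the horizontal axis through the center: (h ± c, k).

(2, -11) and (10, -11)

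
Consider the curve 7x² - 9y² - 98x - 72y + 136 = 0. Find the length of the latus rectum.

14/3

Collect terms: 7(x² - 14x) -9(y² + 8y) = -136
Complete the square in x and y: 7(x - 7)² -9(y + 4)² = -136 + 343 - 144 = 63
Divide by 63: (x - 7)²/9 - (y + 4)²/7 = 1
Hyperbola, center (7, -4), transverse axis horizontal; a² = 9, b² = 7.
Latus rectum length = 2b²/a = 2·7/3 = 14/3.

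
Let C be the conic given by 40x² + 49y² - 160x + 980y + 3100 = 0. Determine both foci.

(-1, -10) and (5, -10)

40(x² - 4x) + 49(y² + 20y) = -3100
Completing the square gives 40(x - 2)² + 49(y + 10)² = -3100 + 160 + 4900 = 1960.
Divide by 1960: (x - 2)²/49 + (y + 10)²/40 = 1
Ellipse, center (2, -10), major axis horizontal; a² = 49, b² = 40.
c² = a² - b² = 49 - 40 = 9, so c = 3.
Foci lie on the horizontal axis through the center: (h ± c, k).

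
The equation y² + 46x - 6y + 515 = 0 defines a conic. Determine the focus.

(-45/2, 3)

Only y is squared. Complete the square in y: (y - 3)² = -46(x + 11).
Vertex (-11, 3); 4p = -46 so p = -23/2. Opens left.
Focus is p units from the vertex along the axis: (h + p, k).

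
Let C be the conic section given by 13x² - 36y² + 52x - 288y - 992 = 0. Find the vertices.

(-8, -4) and (4, -4)

Group: 13(x² + 4x) -36(y² + 8y) = 992
13(x + 2)² -36(y + 4)² = 992 + 52 - 576 = 468
Divide by 468: (x + 2)²/36 - (y + 4)²/13 = 1
Hyperbola, center (-2, -4), transverse axis horizontal; a² = 36, b² = 13.
a = 6. Vertices at (h ± a, k).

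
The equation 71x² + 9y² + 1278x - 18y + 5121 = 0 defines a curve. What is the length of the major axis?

2√71

Rearranging, 71(x² + 18x) + 9(y² - 2y) = -5121.
Complete the square: 71(x + 9)² + 9(y - 1)² = -5121 + 5751 + 9 = 639
Divide through by 639 to get (x + 9)²/9 + (y - 1)²/71 = 1.
Ellipse, center (-9, 1), major axis vertical; a² = 71, b² = 9.
a² = 71 so a = √71; the major axis has length 2a = 2√71.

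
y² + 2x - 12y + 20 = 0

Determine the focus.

(15/2, 6)

Only y is squared. Complete the square in y: (y - 6)² = -2(x - 8).
Vertex (8, 6); 4p = -2 so p = -1/2. Opens left.
Focus is p units from the vertex along the axis: (h + p, k).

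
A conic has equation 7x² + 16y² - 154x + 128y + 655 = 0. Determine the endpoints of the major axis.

(3, -4) and (19, -4)

7(x² - 22x) + 16(y² + 8y) = -655
Complete the square in x and y: 7(x - 11)² + 16(y + 4)² = -655 + 847 + 256 = 448
Divide by 448: (x - 11)²/64 + (y + 4)²/28 = 1
Ellipse, center (11, -4), major axis horizontal; a² = 64, b² = 28.
a = 8. Vertices at (h ± a, k).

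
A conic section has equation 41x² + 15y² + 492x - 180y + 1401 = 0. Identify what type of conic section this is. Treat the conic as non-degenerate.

No xy term. Coefficients of x² and y² are A = 41, C = 15.
A and C have the same sign but A ≠ C ⇒ ellipse.

ellipse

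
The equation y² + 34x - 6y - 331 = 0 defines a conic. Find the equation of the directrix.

Only y is squared. Complete the square in y: (y - 3)² = -34(x - 10).
Vertex (10, 3); 4p = -34 so p = -17/2. Opens left.
Directrix is the vertical line x = h − p = 10 − (-17/2) = 37/2.

x = 37/2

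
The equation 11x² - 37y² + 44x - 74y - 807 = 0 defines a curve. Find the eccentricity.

Rearranging, 11(x² + 4x) -37(y² + 2y) = 807.
Complete the square: 11(x + 2)² -37(y + 1)² = 807 + 44 - 37 = 814
Divide through by 814 to get (x + 2)²/74 - (y + 1)²/22 = 1.
Hyperbola, center (-2, -1), transverse axis horizontal; a² = 74, b² = 22.
c² = a² + b² = 96, so c = 4√6.
e = c/a = 4√6/√74 = 4√111/37.

e = 4√111/37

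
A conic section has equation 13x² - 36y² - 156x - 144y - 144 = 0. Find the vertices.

(0, -2) and (12, -2)

Group: 13(x² - 12x) -36(y² + 4y) = 144
13(x - 6)² -36(y + 2)² = 144 + 468 - 144 = 468
Divide by 468: (x - 6)²/36 - (y + 2)²/13 = 1
Hyperbola, center (6, -2), transverse axis horizontal; a² = 36, b² = 13.
a = 6. Vertices at (h ± a, k).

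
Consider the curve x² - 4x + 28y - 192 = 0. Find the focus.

(2, 0)

Only x is squared. Complete the square in x: (x - 2)² = -28(y - 7).
Vertex (2, 7); 4p = -28 so p = -7. Opens down.
Focus is p units from the vertex along the axis: (h, k + p).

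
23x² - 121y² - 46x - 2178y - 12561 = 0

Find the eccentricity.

e = 12/11

Collect terms: 23(x² - 2x) -121(y² + 18y) = 12561
Completing the square gives 23(x - 1)² -121(y + 9)² = 12561 + 23 - 9801 = 2783.
Dividing both sides by 2783: (x - 1)²/121 - (y + 9)²/23 = 1
Hyperbola, center (1, -9), transverse axis horizontal; a² = 121, b² = 23.
c² = a² + b² = 144, so c = 12.
e = c/a = 12/11.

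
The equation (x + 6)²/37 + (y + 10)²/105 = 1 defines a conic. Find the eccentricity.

e = 2√1785/105

Center (-6, -10). The larger denominator 105 sits under the y-term, so the major axis is vertical; a² = 105, b² = 37.
c² = a² - b² = 68, so c = 2√17.
e = c/a = 2√17/√105 = 2√1785/105.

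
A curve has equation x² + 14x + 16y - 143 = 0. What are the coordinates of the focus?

Only x is squared. Complete the square in x: (x + 7)² = -16(y - 12).
Vertex (-7, 12); 4p = -16 so p = -4. Opens down.
Focus is p units from the vertex along the axis: (h, k + p).

(-7, 8)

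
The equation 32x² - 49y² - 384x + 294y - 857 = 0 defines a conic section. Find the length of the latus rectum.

64/7

Rearranging, 32(x² - 12x) -49(y² - 6y) = 857.
Complete the square in x and y: 32(x - 6)² -49(y - 3)² = 857 + 1152 - 441 = 1568
Dividing both sides by 1568: (x - 6)²/49 - (y - 3)²/32 = 1
Hyperbola, center (6, 3), transverse axis horizontal; a² = 49, b² = 32.
Latus rectum length = 2b²/a = 2·32/7 = 64/7.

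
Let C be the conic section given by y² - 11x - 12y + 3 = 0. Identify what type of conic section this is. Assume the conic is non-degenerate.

parabola

No xy term. Coefficients of x² and y² are A = 0, C = 1.
Exactly one squared variable ⇒ parabola.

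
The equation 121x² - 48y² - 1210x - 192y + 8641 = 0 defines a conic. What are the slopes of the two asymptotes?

121(x² - 10x) -48(y² + 4y) = -8641
Complete the square: 121(x - 5)² -48(y + 2)² = -8641 + 3025 - 192 = -5808
Divide by -5808: (y + 2)²/121 - (x - 5)²/48 = 1
Hyperbola, center (5, -2), transverse axis vertical; a² = 121, b² = 48.
For a vertical hyperbola the asymptotes have slope ±a/b.
Here that is ±11/4√3 = ±11√3/12.

11√3/12 and -11√3/12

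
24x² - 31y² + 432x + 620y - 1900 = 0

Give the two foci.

24(x² + 18x) -31(y² - 20y) = 1900
Completing the square gives 24(x + 9)² -31(y - 10)² = 1900 + 1944 - 3100 = 744.
Divide by 744: (x + 9)²/31 - (y - 10)²/24 = 1
Hyperbola, center (-9, 10), transverse axis horizontal; a² = 31, b² = 24.
c² = a² + b² = 31 + 24 = 55, so c = √55.
Foci lie on the horizontal axis through the center: (h ± c, k).

(-9 - √55, 10) and (-9 + √55, 10)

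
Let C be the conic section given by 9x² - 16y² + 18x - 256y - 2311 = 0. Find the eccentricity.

e = 5/4

Collect terms: 9(x² + 2x) -16(y² + 16y) = 2311
Complete the square in x and y: 9(x + 1)² -16(y + 8)² = 2311 + 9 - 1024 = 1296
Divide by 1296: (x + 1)²/144 - (y + 8)²/81 = 1
Hyperbola, center (-1, -8), transverse axis horizontal; a² = 144, b² = 81.
c² = a² + b² = 225, so c = 15.
e = c/a = 15/12 = 5/4.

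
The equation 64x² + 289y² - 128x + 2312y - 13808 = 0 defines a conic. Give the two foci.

Collect terms: 64(x² - 2x) + 289(y² + 8y) = 13808
Complete the square: 64(x - 1)² + 289(y + 4)² = 13808 + 64 + 4624 = 18496
Dividing both sides by 18496: (x - 1)²/289 + (y + 4)²/64 = 1
Ellipse, center (1, -4), major axis horizontal; a² = 289, b² = 64.
c² = a² - b² = 289 - 64 = 225, so c = 15.
Foci lie on the horizontal axis through the center: (h ± c, k).

(-14, -4) and (16, -4)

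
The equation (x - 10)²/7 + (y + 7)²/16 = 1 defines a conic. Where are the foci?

Center (10, -7). The larger denominator 16 sits under the y-term, so the major axis is vertical; a² = 16, b² = 7.
c² = a² - b² = 16 - 7 = 9, so c = 3.
Foci lie on the vertical axis through the center: (h, k ± c).

(10, -10) and (10, -4)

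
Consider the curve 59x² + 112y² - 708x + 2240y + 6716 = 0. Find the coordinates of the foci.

59(x² - 12x) + 112(y² + 20y) = -6716
59(x - 6)² + 112(y + 10)² = -6716 + 2124 + 11200 = 6608
Divide by 6608: (x - 6)²/112 + (y + 10)²/59 = 1
Ellipse, center (6, -10), major axis horizontal; a² = 112, b² = 59.
c² = a² - b² = 112 - 59 = 53, so c = √53.
Foci lie on the horizontal axis through the center: (h ± c, k).

(6 - √53, -10) and (6 + √53, -10)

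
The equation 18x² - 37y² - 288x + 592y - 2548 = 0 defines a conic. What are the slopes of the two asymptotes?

3√74/37 and -3√74/37

Rearranging, 18(x² - 16x) -37(y² - 16y) = 2548.
Complete the square in x and y: 18(x - 8)² -37(y - 8)² = 2548 + 1152 - 2368 = 1332
Dividing both sides by 1332: (x - 8)²/74 - (y - 8)²/36 = 1
Hyperbola, center (8, 8), transverse axis horizontal; a² = 74, b² = 36.
For a horizontal hyperbola the asymptotes have slope ±b/a.
Here that is ±6/√74 = ±3√74/37.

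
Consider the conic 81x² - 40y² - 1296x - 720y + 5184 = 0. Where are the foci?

Rearranging, 81(x² - 16x) -40(y² + 18y) = -5184.
Complete the square in x and y: 81(x - 8)² -40(y + 9)² = -5184 + 5184 - 3240 = -3240
Divide by -3240: (y + 9)²/81 - (x - 8)²/40 = 1
Hyperbola, center (8, -9), transverse axis vertical; a² = 81, b² = 40.
c² = a² + b² = 81 + 40 = 121, so c = 11.
Foci lie on the vertical axis through the center: (h, k ± c).

(8, -20) and (8, 2)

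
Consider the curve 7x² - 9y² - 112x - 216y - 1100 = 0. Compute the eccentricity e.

e = 4/3

Group: 7(x² - 16x) -9(y² + 24y) = 1100
Complete the square in x and y: 7(x - 8)² -9(y + 12)² = 1100 + 448 - 1296 = 252
Dividing both sides by 252: (x - 8)²/36 - (y + 12)²/28 = 1
Hyperbola, center (8, -12), transverse axis horizontal; a² = 36, b² = 28.
c² = a² + b² = 64, so c = 8.
e = c/a = 8/6 = 4/3.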